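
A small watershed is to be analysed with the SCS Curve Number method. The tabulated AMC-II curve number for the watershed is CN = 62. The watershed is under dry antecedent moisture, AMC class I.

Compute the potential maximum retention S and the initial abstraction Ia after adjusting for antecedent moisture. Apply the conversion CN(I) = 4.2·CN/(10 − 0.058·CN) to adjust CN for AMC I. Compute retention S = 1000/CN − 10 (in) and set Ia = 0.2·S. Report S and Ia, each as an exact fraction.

Adjust CN=62 to AMC I: 4.2·62/(10 − 0.058·62) → (1302/5) ÷ (1601/250) = 65100/1601 ≈ 40.662
Retention S: 1000/CN − 10 with CN=40.662 → S = 9500/651 ≈ 14.593 in
Ia = 0.2·(9500/651) = 1900/651 in ≈ 2.919 in

S = 9500/651 in ≈ 14.593 in; Ia = 1900/651 in ≈ 2.919 in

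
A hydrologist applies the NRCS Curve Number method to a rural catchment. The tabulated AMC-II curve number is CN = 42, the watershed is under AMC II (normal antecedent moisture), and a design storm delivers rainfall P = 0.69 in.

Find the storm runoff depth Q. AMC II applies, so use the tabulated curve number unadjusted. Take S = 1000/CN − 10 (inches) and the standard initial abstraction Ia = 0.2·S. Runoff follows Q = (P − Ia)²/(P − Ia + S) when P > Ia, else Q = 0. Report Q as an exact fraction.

Q = 0 in ≈ 0.000 in

CN(II) = 42; AMC II needs no correction.
S = 1000/42 − 10 = 290/21 in ≈ 13.810 in
Ia = 0.2S: 0.2·13.810 = 2.762 in (exactly 58/21)
P = 0.690 ≤ Ia = 2.762 in: entire storm abstracted, Q = 0.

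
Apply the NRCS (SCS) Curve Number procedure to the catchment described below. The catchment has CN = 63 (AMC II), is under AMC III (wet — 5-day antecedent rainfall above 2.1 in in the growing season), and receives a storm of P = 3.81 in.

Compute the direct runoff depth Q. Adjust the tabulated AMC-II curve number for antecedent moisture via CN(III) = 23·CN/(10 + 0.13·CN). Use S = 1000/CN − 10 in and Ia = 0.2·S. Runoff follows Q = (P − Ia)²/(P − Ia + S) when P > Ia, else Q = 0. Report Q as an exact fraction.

Q = 228549968761/122885198100 in ≈ 1.860 in

Wet (AMC III): CN(III) = 23·63/(10 + 0.13·63) = 1449/(1819/100) = 144900/1819 ≈ 79.659
Retention S: 1000/CN − 10 with CN=79.659 → S = 3700/1449 ≈ 2.553 in
Ia = 0.2S: 0.2·2.553 = 0.511 in (exactly 740/1449)
P − Ia = 3.810 − 0.511 = 478069/144900 ≈ 3.299 in (> 0, runoff occurs)
Q: (478069/144900)² ÷ (848069/144900) = 228549968761/122885198100 in (≈ 1.860 in)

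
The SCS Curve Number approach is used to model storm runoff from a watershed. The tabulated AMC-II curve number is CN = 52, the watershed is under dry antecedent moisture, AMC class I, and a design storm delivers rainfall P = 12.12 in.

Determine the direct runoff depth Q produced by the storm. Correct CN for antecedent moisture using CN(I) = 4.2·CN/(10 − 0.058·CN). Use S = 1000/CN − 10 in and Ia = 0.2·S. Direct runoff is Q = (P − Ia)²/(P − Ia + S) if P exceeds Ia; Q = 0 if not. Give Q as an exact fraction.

Q = 308810329/153728575 in ≈ 2.009 in

Dry (AMC I): CN(I) = 4.2·52/(10 − 0.058·52) = (1092/5)/(873/125) = 9100/291 ≈ 31.271
Max retention: S = 1000/(9100/291) − 10 = 2000/91 in (≈ 21.978 in)
Initial abstraction Ia = S/5 = (2000/91)/5 = 400/91 ≈ 4.396 in
Excess rainfall: 12.120 − 4.396 = 7.724 in; P > Ia so Q > 0
Q = (17573/2275)²/((17573/2275) + 2000/91) = (308810329/5175625)/(67573/2275) = 308810329/153728575 in ≈ 2.009 in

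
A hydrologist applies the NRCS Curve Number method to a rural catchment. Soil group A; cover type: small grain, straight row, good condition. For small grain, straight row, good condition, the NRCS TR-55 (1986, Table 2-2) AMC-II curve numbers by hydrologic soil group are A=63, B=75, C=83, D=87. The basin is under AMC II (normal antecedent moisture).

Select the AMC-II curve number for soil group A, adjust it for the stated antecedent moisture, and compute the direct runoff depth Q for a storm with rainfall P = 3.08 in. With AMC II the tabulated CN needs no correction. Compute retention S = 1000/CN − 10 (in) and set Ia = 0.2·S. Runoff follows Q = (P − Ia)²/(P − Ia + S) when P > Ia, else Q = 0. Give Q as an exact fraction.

Q = 9006001/19295325 in ≈ 0.467 in

NRCS table: small grain, straight row, good condition, soil group A → CN(II) = 63
CN(II) = 63; AMC II needs no correction.
Max retention: S = 1000/63 − 10 = 370/63 in (≈ 5.873 in)
Ia = 0.2·(370/63) = 74/63 in ≈ 1.175 in
Since P=3.080 > Ia=1.175: effective rainfall P−Ia = 3001/1575 in
Q: (3001/1575)² ÷ (12251/1575) = 9006001/19295325 in (≈ 0.467 in)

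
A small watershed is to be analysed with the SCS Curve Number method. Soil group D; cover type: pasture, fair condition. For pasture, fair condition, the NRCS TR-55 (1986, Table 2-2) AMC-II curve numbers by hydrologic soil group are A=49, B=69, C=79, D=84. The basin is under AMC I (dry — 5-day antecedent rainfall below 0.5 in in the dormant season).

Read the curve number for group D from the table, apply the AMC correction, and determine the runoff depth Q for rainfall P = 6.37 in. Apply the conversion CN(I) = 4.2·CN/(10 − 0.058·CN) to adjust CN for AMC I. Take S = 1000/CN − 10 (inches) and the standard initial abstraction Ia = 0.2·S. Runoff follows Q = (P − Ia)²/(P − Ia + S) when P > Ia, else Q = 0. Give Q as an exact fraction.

NRCS table: pasture, fair condition, soil group D → CN(II) = 84
Adjust CN=84 to AMC I: 4.2·84/(10 − 0.058·84) → (1764/5) ÷ (641/125) = 44100/641 ≈ 68.799
Max retention: S = 1000/(44100/641) − 10 = 2000/441 in (≈ 4.535 in)
Ia = 0.2S: 0.2·4.535 = 0.907 in (exactly 400/441)
P − Ia = 6.370 − 0.907 = 240917/44100 ≈ 5.463 in (> 0, runoff occurs)
Q = (240917/44100)²/((240917/44100) + 2000/441) = (58041000889/1944810000)/(440917/44100) = 58041000889/19444439700 in ≈ 2.985 in

Q = 58041000889/19444439700 in ≈ 2.985 in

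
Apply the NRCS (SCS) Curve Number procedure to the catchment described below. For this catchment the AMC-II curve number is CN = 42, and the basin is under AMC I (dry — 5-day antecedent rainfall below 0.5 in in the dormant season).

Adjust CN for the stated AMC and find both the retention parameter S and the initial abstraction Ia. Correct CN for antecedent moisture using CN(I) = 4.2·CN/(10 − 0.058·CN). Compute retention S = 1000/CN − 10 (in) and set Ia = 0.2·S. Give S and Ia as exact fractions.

Adjust CN=42 to AMC I: 4.2·42/(10 − 0.058·42) → (882/5) ÷ (1891/250) = 44100/1891 ≈ 23.321
Retention S: 1000/CN − 10 with CN=23.321 → S = 14500/441 ≈ 32.880 in
Initial abstraction Ia = S/5 = (14500/441)/5 = 2900/441 ≈ 6.576 in

S = 14500/441 in ≈ 32.880 in; Ia = 2900/441 in ≈ 6.576 in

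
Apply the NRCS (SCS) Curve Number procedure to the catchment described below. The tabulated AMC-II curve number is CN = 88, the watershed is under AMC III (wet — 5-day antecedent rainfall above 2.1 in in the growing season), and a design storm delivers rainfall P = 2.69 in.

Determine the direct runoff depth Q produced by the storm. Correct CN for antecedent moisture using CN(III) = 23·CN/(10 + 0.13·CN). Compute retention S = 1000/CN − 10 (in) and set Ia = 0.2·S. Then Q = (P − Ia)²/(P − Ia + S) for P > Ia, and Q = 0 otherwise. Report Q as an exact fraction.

Wet (AMC III): CN(III) = 23·88/(10 + 0.13·88) = 2024/(536/25) = 6325/67 ≈ 94.403
Max retention: S = 1000/(6325/67) − 10 = 150/253 in (≈ 0.593 in)
Ia = 0.2S: 0.2·0.593 = 0.119 in (exactly 30/253)
P − Ia = 2.690 − 0.119 = 65057/25300 ≈ 2.571 in (> 0, runoff occurs)
Q: (65057/25300)² ÷ (80057/25300) = 4232413249/2025442100 in (≈ 2.090 in)

Q = 4232413249/2025442100 in ≈ 2.090 in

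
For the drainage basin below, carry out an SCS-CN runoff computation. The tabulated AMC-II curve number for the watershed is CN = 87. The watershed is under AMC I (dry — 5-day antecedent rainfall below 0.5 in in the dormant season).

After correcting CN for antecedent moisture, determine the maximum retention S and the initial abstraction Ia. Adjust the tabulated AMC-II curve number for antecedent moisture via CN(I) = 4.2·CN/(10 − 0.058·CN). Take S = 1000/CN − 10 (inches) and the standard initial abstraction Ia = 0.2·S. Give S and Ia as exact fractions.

Adjust CN=87 to AMC I: 4.2·87/(10 − 0.058·87) → (1827/5) ÷ (2477/500) = 182700/2477 ≈ 73.759
Retention S: 1000/CN − 10 with CN=73.759 → S = 6500/1827 ≈ 3.558 in
Initial abstraction Ia = S/5 = (6500/1827)/5 = 1300/1827 ≈ 0.712 in

S = 6500/1827 in ≈ 3.558 in; Ia = 1300/1827 in ≈ 0.712 in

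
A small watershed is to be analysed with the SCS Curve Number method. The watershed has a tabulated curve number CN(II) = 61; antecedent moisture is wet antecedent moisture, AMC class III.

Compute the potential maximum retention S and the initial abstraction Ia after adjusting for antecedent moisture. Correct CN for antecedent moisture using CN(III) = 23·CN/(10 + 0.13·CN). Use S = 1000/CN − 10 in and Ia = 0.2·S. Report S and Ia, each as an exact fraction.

Wet (AMC III): CN(III) = 23·61/(10 + 0.13·61) = 1403/(1793/100) = 140300/1793 ≈ 78.249
Max retention: S = 1000/(140300/1793) − 10 = 3900/1403 in (≈ 2.780 in)
Ia = 0.2·(3900/1403) = 780/1403 in ≈ 0.556 in

S = 3900/1403 in ≈ 2.780 in; Ia = 780/1403 in ≈ 0.556 in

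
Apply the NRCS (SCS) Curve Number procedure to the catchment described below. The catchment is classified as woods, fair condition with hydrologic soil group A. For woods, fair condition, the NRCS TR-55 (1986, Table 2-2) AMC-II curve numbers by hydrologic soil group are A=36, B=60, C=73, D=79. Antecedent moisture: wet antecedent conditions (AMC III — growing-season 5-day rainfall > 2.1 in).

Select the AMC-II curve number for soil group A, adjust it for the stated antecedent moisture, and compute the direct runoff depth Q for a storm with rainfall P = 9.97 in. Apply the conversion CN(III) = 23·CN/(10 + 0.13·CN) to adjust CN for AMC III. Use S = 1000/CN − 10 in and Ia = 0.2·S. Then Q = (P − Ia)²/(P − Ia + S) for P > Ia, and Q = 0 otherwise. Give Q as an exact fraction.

NRCS table: woods, fair condition, soil group A → CN(II) = 36
CN(III) from CN(II)=36: (23·36)/(10 + 0.13·36) = 20700/367 ≈ 56.403
Retention S: 1000/CN − 10 with CN=56.403 → S = 1600/207 ≈ 7.729 in
Ia = 0.2·(1600/207) = 320/207 in ≈ 1.546 in
P − Ia = 9.970 − 1.546 = 174379/20700 ≈ 8.424 in (> 0, runoff occurs)
Q = (174379/20700)²/((174379/20700) + 1600/207) = (30408035641/428490000)/(334379/20700) = 30408035641/6921645300 in ≈ 4.393 in

Q = 30408035641/6921645300 in ≈ 4.393 in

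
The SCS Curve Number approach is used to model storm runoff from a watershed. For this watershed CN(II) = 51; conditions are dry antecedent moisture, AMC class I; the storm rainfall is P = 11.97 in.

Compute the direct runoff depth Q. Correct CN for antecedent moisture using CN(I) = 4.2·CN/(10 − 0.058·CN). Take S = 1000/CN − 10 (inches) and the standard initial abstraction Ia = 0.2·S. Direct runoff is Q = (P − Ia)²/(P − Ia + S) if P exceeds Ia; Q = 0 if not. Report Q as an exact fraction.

Q = 1828697983/1012293900 in ≈ 1.806 in

Dry (AMC I): CN(I) = 4.2·51/(10 − 0.058·51) = (1071/5)/(3521/500) = 15300/503 ≈ 30.417
Retention S: 1000/CN − 10 with CN=30.417 → S = 3500/153 ≈ 22.876 in
Ia = 0.2S: 0.2·22.876 = 4.575 in (exactly 700/153)
P − Ia = 11.970 − 4.575 = 113141/15300 ≈ 7.395 in (> 0, runoff occurs)
Runoff Q = (P−Ia)²/(P−Ia+S) = (7.395)²/(7.395+22.876) = 1828697983/1012293900 ≈ 1.806 in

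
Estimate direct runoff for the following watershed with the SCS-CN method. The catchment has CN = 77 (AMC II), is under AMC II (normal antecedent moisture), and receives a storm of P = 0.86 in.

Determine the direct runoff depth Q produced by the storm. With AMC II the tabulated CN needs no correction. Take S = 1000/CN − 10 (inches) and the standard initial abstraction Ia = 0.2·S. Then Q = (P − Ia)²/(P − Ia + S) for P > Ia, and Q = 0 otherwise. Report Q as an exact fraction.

Q = 1022121/48167350 in ≈ 0.021 in

CN(II) = 77; AMC II needs no correction.
Retention S: 1000/CN − 10 with CN=77.000 → S = 230/77 ≈ 2.987 in
Ia = 0.2S: 0.2·2.987 = 0.597 in (exactly 46/77)
P − Ia = 0.860 − 0.597 = 1011/3850 ≈ 0.263 in (> 0, runoff occurs)
Q: (1011/3850)² ÷ (12511/3850) = 1022121/48167350 in (≈ 0.021 in)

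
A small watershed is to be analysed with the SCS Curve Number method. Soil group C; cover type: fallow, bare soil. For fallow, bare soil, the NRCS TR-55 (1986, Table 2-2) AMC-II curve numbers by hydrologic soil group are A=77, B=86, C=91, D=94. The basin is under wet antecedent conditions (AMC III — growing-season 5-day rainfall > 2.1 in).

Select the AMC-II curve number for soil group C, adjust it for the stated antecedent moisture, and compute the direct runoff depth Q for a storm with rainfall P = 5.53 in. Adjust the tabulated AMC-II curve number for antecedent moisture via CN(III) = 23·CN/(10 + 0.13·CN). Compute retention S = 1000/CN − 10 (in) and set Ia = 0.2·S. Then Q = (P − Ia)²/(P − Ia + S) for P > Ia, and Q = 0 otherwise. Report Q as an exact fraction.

NRCS table: fallow, bare soil, soil group C → CN(II) = 91
Wet (AMC III): CN(III) = 23·91/(10 + 0.13·91) = 2093/(2183/100) = 209300/2183 ≈ 95.877
Retention S: 1000/CN − 10 with CN=95.877 → S = 900/2093 ≈ 0.430 in
Ia = 0.2S: 0.2·0.430 = 0.086 in (exactly 180/2093)
Since P=5.530 > Ia=0.086: effective rainfall P−Ia = 1139429/209300 in
Q: (1139429/209300)² ÷ (1229429/209300) = 1298298446041/257319489700 in (≈ 5.045 in)

Q = 1298298446041/257319489700 in ≈ 5.045 in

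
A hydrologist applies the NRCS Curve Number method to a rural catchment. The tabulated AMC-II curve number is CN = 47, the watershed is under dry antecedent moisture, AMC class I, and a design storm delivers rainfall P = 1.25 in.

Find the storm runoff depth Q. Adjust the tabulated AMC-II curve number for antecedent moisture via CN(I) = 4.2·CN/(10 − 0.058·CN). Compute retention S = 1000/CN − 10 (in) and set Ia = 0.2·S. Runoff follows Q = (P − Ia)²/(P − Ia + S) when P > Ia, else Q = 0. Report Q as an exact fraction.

Q = 0 in ≈ 0.000 in

Adjust CN=47 to AMC I: 4.2·47/(10 − 0.058·47) → (987/5) ÷ (3637/500) = 98700/3637 ≈ 27.138
Max retention: S = 1000/(98700/3637) − 10 = 26500/987 in (≈ 26.849 in)
Ia = 0.2·(26500/987) = 5300/987 in ≈ 5.370 in
P = 1.250 ≤ Ia = 5.370 in: entire storm abstracted, Q = 0.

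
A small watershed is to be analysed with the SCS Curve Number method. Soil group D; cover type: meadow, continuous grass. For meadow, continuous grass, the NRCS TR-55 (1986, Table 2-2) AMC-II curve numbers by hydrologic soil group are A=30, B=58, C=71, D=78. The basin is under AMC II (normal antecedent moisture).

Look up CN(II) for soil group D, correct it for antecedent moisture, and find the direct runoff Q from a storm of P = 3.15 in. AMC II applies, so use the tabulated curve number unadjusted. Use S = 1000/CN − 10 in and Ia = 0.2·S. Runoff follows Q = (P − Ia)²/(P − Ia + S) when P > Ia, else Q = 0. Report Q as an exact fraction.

NRCS table: meadow, continuous grass, soil group D → CN(II) = 78
AMC II — tabulated CN = 78 applies directly.
Max retention: S = 1000/78 − 10 = 110/39 in (≈ 2.821 in)
Ia = 0.2·(110/39) = 22/39 in ≈ 0.564 in
Since P=3.150 > Ia=0.564: effective rainfall P−Ia = 2017/780 in
Q = (2017/780)²/((2017/780) + 110/39) = (4068289/608400)/(4217/780) = 4068289/3289260 in ≈ 1.237 in

Q = 4068289/3289260 in ≈ 1.237 in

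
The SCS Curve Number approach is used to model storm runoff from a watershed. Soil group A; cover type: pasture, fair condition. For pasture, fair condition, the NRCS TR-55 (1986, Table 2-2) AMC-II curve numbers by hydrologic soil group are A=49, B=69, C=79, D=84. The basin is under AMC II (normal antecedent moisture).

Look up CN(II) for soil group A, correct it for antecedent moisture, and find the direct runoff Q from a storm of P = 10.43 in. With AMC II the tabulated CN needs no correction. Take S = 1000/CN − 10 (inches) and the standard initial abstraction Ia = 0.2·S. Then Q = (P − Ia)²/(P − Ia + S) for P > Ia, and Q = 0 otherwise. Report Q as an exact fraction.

Q = 1673382649/450344300 in ≈ 3.716 in

NRCS table: pasture, fair condition, soil group A → CN(II) = 49
CN(II) = 49; AMC II needs no correction.
Retention S: 1000/CN − 10 with CN=49.000 → S = 510/49 ≈ 10.408 in
Ia = 0.2S: 0.2·10.408 = 2.082 in (exactly 102/49)
Excess rainfall: 10.430 − 2.082 = 8.348 in; P > Ia so Q > 0
Runoff Q = (P−Ia)²/(P−Ia+S) = (8.348)²/(8.348+10.408) = 1673382649/450344300 ≈ 3.716 in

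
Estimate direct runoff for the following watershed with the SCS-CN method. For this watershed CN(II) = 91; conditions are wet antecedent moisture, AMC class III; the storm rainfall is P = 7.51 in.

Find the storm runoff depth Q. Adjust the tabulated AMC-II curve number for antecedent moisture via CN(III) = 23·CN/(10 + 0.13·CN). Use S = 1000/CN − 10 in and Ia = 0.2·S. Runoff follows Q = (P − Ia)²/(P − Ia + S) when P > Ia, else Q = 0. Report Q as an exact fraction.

CN(III) from CN(II)=91: (23·91)/(10 + 0.13·91) = 209300/2183 ≈ 95.877
S = 1000/(209300/2183) − 10 = 900/2093 in ≈ 0.430 in
Ia = 0.2·(900/2093) = 180/2093 in ≈ 0.086 in
Since P=7.510 > Ia=0.086: effective rainfall P−Ia = 1553843/209300 in
Q: (1553843/209300)² ÷ (1643843/209300) = 2414428068649/344056339900 in (≈ 7.018 in)

Q = 2414428068649/344056339900 in ≈ 7.018 in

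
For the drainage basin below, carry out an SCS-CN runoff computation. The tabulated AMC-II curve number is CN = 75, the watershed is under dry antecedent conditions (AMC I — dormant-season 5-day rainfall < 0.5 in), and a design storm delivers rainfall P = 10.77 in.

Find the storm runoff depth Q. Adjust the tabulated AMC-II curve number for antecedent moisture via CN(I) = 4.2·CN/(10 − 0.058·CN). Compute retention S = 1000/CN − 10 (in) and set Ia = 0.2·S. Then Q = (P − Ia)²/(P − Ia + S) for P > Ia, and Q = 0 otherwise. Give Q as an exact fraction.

Dry (AMC I): CN(I) = 4.2·75/(10 − 0.058·75) = 315/(113/20) = 6300/113 ≈ 55.752
Max retention: S = 1000/(6300/113) − 10 = 500/63 in (≈ 7.937 in)
Ia = 0.2S: 0.2·7.937 = 1.587 in (exactly 100/63)
P − Ia = 10.770 − 1.587 = 57851/6300 ≈ 9.183 in (> 0, runoff occurs)
Runoff Q = (P−Ia)²/(P−Ia+S) = (9.183)²/(9.183+7.937) = 3346738201/679461300 ≈ 4.926 in

Q = 3346738201/679461300 in ≈ 4.926 in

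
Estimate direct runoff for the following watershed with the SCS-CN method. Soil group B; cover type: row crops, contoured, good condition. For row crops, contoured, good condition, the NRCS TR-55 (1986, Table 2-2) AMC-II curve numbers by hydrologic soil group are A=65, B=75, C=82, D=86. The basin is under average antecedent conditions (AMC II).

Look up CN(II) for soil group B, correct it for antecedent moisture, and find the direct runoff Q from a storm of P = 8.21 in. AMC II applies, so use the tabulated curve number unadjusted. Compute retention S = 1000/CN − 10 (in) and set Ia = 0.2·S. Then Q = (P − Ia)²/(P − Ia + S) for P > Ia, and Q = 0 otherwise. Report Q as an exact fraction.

NRCS table: row crops, contoured, good condition, soil group B → CN(II) = 75
Average conditions: CN = 75 (no AMC adjustment).
Max retention: S = 1000/75 − 10 = 10/3 in (≈ 3.333 in)
Initial abstraction Ia = S/5 = (10/3)/5 = 2/3 ≈ 0.667 in
Excess rainfall: 8.210 − 0.667 = 7.543 in; P > Ia so Q > 0
Q = (2263/300)²/((2263/300) + 10/3) = (5121169/90000)/(3263/300) = 5121169/978900 in ≈ 5.232 in

Q = 5121169/978900 in ≈ 5.232 in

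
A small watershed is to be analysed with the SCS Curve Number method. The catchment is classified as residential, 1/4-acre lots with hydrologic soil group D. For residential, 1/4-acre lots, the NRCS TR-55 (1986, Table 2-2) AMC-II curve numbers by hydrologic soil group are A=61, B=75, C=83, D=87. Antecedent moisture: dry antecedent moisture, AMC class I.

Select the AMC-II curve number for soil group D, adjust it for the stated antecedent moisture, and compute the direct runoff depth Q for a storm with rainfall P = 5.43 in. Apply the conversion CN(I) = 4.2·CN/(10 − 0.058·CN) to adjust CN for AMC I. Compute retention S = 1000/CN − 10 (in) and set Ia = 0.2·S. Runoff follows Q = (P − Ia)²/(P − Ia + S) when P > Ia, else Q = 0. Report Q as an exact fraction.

Q = 743149167721/276253544700 in ≈ 2.690 in

NRCS table: residential, 1/4-acre lots, soil group D → CN(II) = 87
Adjust CN=87 to AMC I: 4.2·87/(10 − 0.058·87) → (1827/5) ÷ (2477/500) = 182700/2477 ≈ 73.759
Max retention: S = 1000/(182700/2477) − 10 = 6500/1827 in (≈ 3.558 in)
Initial abstraction Ia = S/5 = (6500/1827)/5 = 1300/1827 ≈ 0.712 in
P − Ia = 5.430 − 0.712 = 862061/182700 ≈ 4.718 in (> 0, runoff occurs)
Q = (862061/182700)²/((862061/182700) + 6500/1827) = (743149167721/33379290000)/(1512061/182700) = 743149167721/276253544700 in ≈ 2.690 in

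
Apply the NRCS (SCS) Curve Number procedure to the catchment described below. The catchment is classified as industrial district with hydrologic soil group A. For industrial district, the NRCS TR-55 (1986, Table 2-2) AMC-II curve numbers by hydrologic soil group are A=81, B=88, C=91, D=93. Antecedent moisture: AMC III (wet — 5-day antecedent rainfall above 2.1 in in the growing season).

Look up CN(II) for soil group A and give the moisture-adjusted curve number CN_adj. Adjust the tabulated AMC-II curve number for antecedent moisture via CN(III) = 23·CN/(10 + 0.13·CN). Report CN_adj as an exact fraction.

CN_adj = 186300/2053 ≈ 90.745

NRCS table: industrial district, soil group A → CN(II) = 81
Wet (AMC III): CN(III) = 23·81/(10 + 0.13·81) = 1863/(2053/100) = 186300/2053 ≈ 90.745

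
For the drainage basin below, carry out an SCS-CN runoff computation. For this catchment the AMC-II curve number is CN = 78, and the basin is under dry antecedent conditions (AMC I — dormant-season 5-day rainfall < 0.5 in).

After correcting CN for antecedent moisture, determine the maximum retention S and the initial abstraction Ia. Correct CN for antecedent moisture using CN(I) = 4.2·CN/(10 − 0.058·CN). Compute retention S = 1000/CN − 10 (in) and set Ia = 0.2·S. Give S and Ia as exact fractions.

CN(I) from CN(II)=78: (4.2·78)/(10 − 0.058·78) = 81900/1369 ≈ 59.825
S = 1000/(81900/1369) − 10 = 5500/819 in ≈ 6.716 in
Ia = 0.2S: 0.2·6.716 = 1.343 in (exactly 1100/819)

S = 5500/819 in ≈ 6.716 in; Ia = 1100/819 in ≈ 1.343 in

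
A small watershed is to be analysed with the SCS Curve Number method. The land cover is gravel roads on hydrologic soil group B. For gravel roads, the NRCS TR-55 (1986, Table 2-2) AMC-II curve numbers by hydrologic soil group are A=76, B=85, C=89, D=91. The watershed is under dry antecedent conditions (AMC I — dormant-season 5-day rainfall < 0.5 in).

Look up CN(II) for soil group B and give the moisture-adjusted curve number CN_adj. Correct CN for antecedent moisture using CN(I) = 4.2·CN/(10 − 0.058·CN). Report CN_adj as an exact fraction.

NRCS table: gravel roads, soil group B → CN(II) = 85
Adjust CN=85 to AMC I: 4.2·85/(10 − 0.058·85) → 357 ÷ (507/100) = 11900/169 ≈ 70.414

CN_adj = 11900/169 ≈ 70.414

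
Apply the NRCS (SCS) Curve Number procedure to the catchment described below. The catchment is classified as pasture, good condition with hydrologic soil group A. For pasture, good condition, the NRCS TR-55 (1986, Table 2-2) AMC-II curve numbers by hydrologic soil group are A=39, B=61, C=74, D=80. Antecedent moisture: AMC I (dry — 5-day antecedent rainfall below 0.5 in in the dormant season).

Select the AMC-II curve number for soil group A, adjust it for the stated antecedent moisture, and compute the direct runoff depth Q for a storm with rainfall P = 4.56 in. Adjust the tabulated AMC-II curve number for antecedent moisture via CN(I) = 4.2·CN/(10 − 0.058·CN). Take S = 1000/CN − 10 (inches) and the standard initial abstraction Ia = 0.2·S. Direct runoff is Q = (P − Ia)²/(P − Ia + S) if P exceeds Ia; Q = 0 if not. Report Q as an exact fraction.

NRCS table: pasture, good condition, soil group A → CN(II) = 39
CN(I) from CN(II)=39: (4.2·39)/(10 − 0.058·39) = 81900/3869 ≈ 21.168
Max retention: S = 1000/(81900/3869) − 10 = 30500/819 in (≈ 37.241 in)
Ia = 0.2S: 0.2·37.241 = 7.448 in (exactly 6100/819)
P = 4.560 ≤ Ia = 7.448 in: entire storm abstracted, Q = 0.

Q = 0 in ≈ 0.000 in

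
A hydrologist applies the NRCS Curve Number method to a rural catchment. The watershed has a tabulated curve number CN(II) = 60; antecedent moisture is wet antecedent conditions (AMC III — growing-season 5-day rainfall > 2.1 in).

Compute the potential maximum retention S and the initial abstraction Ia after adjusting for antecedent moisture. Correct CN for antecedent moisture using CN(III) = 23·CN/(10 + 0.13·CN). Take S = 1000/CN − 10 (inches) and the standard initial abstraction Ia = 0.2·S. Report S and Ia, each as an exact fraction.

S = 200/69 in ≈ 2.899 in; Ia = 40/69 in ≈ 0.580 in

Adjust CN=60 to AMC III: 23·60/(10 + 0.13·60) → 1380 ÷ (89/5) = 6900/89 ≈ 77.528
Retention S: 1000/CN − 10 with CN=77.528 → S = 200/69 ≈ 2.899 in
Ia = 0.2S: 0.2·2.899 = 0.580 in (exactly 40/69)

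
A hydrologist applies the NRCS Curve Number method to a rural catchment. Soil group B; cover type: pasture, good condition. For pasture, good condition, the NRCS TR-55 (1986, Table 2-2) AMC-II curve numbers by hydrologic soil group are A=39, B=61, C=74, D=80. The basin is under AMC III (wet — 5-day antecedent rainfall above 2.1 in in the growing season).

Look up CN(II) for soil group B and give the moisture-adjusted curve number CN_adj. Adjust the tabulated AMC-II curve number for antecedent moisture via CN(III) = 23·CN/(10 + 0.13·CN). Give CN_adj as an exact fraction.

CN_adj = 140300/1793 ≈ 78.249

NRCS table: pasture, good condition, soil group B → CN(II) = 61
CN(III) from CN(II)=61: (23·61)/(10 + 0.13·61) = 140300/1793 ≈ 78.249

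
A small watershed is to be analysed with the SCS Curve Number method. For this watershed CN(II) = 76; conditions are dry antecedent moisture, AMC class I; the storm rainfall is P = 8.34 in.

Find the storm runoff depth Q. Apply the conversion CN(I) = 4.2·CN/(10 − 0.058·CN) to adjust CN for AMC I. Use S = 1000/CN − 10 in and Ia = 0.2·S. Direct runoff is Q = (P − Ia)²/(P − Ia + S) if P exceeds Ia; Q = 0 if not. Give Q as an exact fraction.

Q = 2066702521/634815650 in ≈ 3.256 in

Dry (AMC I): CN(I) = 4.2·76/(10 − 0.058·76) = (1596/5)/(699/125) = 13300/233 ≈ 57.082
Retention S: 1000/CN − 10 with CN=57.082 → S = 1000/133 ≈ 7.519 in
Ia = 0.2·(1000/133) = 200/133 in ≈ 1.504 in
Excess rainfall: 8.340 − 1.504 = 6.836 in; P > Ia so Q > 0
Q = (45461/6650)²/((45461/6650) + 1000/133) = (2066702521/44222500)/(95461/6650) = 2066702521/634815650 in ≈ 3.256 in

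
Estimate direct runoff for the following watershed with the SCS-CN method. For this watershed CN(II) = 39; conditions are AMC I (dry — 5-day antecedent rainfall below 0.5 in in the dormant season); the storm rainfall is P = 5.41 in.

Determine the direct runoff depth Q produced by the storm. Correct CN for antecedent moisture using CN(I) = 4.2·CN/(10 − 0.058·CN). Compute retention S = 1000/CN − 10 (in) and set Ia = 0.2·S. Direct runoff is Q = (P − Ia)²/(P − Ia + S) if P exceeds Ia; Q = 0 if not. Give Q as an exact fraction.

CN(I) from CN(II)=39: (4.2·39)/(10 − 0.058·39) = 81900/3869 ≈ 21.168
Max retention: S = 1000/(81900/3869) − 10 = 30500/819 in (≈ 37.241 in)
Ia = 0.2S: 0.2·37.241 = 7.448 in (exactly 6100/819)
P = 5.410 ≤ Ia = 7.448 in: entire storm abstracted, Q = 0.

Q = 0 in ≈ 0.000 in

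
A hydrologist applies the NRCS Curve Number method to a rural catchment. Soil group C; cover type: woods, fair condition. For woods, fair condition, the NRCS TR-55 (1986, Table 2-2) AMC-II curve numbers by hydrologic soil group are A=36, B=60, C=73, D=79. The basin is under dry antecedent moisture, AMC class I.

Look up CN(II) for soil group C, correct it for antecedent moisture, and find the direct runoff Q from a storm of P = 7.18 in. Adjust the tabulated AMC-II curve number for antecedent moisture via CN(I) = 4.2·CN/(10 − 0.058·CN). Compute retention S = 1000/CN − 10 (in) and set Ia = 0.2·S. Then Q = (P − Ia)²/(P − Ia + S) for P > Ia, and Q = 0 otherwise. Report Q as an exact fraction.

NRCS table: woods, fair condition, soil group C → CN(II) = 73
Dry (AMC I): CN(I) = 4.2·73/(10 − 0.058·73) = (1533/5)/(2883/500) = 51100/961 ≈ 53.174
Retention S: 1000/CN − 10 with CN=53.174 → S = 4500/511 ≈ 8.806 in
Ia = 0.2·(4500/511) = 900/511 in ≈ 1.761 in
Since P=7.180 > Ia=1.761: effective rainfall P−Ia = 138449/25550 in
Q = (138449/25550)²/((138449/25550) + 4500/511) = (19168125601/652802500)/(363449/25550) = 19168125601/9286121950 in ≈ 2.064 in

Q = 19168125601/9286121950 in ≈ 2.064 in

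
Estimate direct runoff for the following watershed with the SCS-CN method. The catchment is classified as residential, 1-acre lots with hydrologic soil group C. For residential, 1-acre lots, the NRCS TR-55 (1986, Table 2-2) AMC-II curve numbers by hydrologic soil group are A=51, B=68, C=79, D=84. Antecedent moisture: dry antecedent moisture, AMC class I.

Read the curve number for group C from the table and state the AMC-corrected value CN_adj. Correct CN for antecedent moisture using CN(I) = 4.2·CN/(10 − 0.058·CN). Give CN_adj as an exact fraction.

NRCS table: residential, 1-acre lots, soil group C → CN(II) = 79
CN(I) from CN(II)=79: (4.2·79)/(10 − 0.058·79) = 7900/129 ≈ 61.240

CN_adj = 7900/129 ≈ 61.240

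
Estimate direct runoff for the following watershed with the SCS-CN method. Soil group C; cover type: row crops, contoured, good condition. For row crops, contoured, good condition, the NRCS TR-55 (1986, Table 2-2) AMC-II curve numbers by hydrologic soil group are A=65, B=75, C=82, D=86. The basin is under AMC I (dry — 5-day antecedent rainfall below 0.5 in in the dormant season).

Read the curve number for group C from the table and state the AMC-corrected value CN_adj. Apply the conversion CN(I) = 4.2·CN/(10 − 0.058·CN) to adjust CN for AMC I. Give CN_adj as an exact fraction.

NRCS table: row crops, contoured, good condition, soil group C → CN(II) = 82
CN(I) from CN(II)=82: (4.2·82)/(10 − 0.058·82) = 28700/437 ≈ 65.675

CN_adj = 28700/437 ≈ 65.675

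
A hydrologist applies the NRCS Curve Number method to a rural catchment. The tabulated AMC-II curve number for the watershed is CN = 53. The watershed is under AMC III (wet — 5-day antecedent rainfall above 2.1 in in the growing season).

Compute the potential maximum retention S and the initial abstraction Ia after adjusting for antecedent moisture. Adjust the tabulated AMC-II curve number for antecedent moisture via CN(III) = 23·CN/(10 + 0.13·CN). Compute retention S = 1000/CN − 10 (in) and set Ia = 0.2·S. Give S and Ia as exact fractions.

Wet (AMC III): CN(III) = 23·53/(10 + 0.13·53) = 1219/(1689/100) = 121900/1689 ≈ 72.173
Max retention: S = 1000/(121900/1689) − 10 = 4700/1219 in (≈ 3.856 in)
Ia = 0.2·(4700/1219) = 940/1219 in ≈ 0.771 in

S = 4700/1219 in ≈ 3.856 in; Ia = 940/1219 in ≈ 0.771 in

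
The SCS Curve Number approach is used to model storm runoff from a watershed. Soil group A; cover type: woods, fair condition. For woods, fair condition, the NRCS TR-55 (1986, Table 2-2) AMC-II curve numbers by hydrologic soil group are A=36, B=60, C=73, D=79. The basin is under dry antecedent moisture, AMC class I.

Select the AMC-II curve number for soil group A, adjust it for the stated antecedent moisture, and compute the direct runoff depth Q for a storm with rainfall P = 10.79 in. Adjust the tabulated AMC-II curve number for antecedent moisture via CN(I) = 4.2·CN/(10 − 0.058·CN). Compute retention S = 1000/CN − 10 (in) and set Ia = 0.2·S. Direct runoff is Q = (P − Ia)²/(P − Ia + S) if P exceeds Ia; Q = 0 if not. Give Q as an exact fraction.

NRCS table: woods, fair condition, soil group A → CN(II) = 36
Dry (AMC I): CN(I) = 4.2·36/(10 − 0.058·36) = (756/5)/(989/125) = 18900/989 ≈ 19.110
S = 1000/(18900/989) − 10 = 8000/189 in ≈ 42.328 in
Ia = 0.2·(8000/189) = 1600/189 in ≈ 8.466 in
P − Ia = 10.790 − 8.466 = 43931/18900 ≈ 2.324 in (> 0, runoff occurs)
Q = (43931/18900)²/((43931/18900) + 8000/189) = (1929932761/357210000)/(843931/18900) = 1929932761/15950295900 in ≈ 0.121 in

Q = 1929932761/15950295900 in ≈ 0.121 in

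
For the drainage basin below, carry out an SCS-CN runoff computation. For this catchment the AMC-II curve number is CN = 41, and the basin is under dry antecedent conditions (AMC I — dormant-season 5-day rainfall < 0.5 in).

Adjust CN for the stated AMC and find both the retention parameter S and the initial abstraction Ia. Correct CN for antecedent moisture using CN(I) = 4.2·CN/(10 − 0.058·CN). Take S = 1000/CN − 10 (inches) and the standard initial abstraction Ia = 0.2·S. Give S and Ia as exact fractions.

CN(I) from CN(II)=41: (4.2·41)/(10 − 0.058·41) = 86100/3811 ≈ 22.592
Max retention: S = 1000/(86100/3811) − 10 = 29500/861 in (≈ 34.262 in)
Ia = 0.2S: 0.2·34.262 = 6.852 in (exactly 5900/861)

S = 29500/861 in ≈ 34.262 in; Ia = 5900/861 in ≈ 6.852 in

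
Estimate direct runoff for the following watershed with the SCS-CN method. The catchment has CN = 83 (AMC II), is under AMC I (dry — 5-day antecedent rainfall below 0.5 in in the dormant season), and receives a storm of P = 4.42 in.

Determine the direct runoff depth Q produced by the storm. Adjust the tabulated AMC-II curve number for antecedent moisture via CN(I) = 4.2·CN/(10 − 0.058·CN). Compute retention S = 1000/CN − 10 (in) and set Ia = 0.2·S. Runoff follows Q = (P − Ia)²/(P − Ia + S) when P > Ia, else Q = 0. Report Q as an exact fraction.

CN(I) from CN(II)=83: (4.2·83)/(10 − 0.058·83) = 174300/2593 ≈ 67.219
Retention S: 1000/CN − 10 with CN=67.219 → S = 8500/1743 ≈ 4.877 in
Initial abstraction Ia = S/5 = (8500/1743)/5 = 1700/1743 ≈ 0.975 in
P − Ia = 4.420 − 0.975 = 300203/87150 ≈ 3.445 in (> 0, runoff occurs)
Q: (300203/87150)² ÷ (725203/87150) = 5301284777/3717731850 in (≈ 1.426 in)

Q = 5301284777/3717731850 in ≈ 1.426 in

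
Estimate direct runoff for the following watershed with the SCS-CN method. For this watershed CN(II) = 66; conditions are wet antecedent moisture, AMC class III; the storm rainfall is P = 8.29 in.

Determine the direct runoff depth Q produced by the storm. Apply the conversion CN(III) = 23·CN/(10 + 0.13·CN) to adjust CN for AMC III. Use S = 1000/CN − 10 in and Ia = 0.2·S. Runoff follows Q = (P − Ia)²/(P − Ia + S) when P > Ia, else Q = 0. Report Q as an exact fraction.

Q = 354276134521/58079514900 in ≈ 6.100 in

Adjust CN=66 to AMC III: 23·66/(10 + 0.13·66) → 1518 ÷ (929/50) = 75900/929 ≈ 81.701
Max retention: S = 1000/(75900/929) − 10 = 1700/759 in (≈ 2.240 in)
Ia = 0.2·(1700/759) = 340/759 in ≈ 0.448 in
Excess rainfall: 8.290 − 0.448 = 7.842 in; P > Ia so Q > 0
Q = (595211/75900)²/((595211/75900) + 1700/759) = (354276134521/5760810000)/(765211/75900) = 354276134521/58079514900 in ≈ 6.100 in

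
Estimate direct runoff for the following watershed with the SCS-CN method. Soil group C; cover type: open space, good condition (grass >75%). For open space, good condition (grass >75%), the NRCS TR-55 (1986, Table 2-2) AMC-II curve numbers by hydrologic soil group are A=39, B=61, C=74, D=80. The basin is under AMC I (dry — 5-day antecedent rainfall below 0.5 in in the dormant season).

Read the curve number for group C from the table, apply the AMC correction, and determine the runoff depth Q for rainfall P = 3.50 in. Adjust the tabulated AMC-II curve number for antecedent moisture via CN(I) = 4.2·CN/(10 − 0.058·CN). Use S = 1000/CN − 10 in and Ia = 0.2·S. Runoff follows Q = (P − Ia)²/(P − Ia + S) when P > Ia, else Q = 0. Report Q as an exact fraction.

NRCS table: open space, good condition (grass >75%), soil group C → CN(II) = 74
Dry (AMC I): CN(I) = 4.2·74/(10 − 0.058·74) = (1554/5)/(1427/250) = 77700/1427 ≈ 54.450
Retention S: 1000/CN − 10 with CN=54.450 → S = 6500/777 ≈ 8.366 in
Ia = 0.2·(6500/777) = 1300/777 in ≈ 1.673 in
P − Ia = 3.500 − 1.673 = 2839/1554 ≈ 1.827 in (> 0, runoff occurs)
Q = (2839/1554)²/((2839/1554) + 6500/777) = (8059921/2414916)/(15839/1554) = 8059921/24613806 in ≈ 0.327 in

Q = 8059921/24613806 in ≈ 0.327 in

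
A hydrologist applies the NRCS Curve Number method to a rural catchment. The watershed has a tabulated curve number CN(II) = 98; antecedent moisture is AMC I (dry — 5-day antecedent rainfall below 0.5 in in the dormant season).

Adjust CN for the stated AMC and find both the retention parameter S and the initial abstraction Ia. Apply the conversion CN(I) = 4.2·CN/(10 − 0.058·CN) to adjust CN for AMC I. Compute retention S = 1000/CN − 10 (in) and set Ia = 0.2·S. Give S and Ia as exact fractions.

S = 500/1029 in ≈ 0.486 in; Ia = 100/1029 in ≈ 0.097 in

CN(I) from CN(II)=98: (4.2·98)/(10 − 0.058·98) = 102900/1079 ≈ 95.366
Retention S: 1000/CN − 10 with CN=95.366 → S = 500/1029 ≈ 0.486 in
Ia = 0.2S: 0.2·0.486 = 0.097 in (exactly 100/1029)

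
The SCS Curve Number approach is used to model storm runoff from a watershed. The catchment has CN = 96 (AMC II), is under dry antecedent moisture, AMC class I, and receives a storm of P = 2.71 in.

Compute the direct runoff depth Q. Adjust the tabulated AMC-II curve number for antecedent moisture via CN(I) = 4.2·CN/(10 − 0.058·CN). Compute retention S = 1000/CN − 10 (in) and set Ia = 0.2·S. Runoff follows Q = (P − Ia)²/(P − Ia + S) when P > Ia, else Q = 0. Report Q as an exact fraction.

CN(I) from CN(II)=96: (4.2·96)/(10 − 0.058·96) = 25200/277 ≈ 90.975
Retention S: 1000/CN − 10 with CN=90.975 → S = 125/126 ≈ 0.992 in
Initial abstraction Ia = S/5 = (125/126)/5 = 25/126 ≈ 0.198 in
P − Ia = 2.710 − 0.198 = 15823/6300 ≈ 2.512 in (> 0, runoff occurs)
Runoff Q = (P−Ia)²/(P−Ia+S) = (2.512)²/(2.512+0.992) = 250367329/139059900 ≈ 1.800 in

Q = 250367329/139059900 in ≈ 1.800 in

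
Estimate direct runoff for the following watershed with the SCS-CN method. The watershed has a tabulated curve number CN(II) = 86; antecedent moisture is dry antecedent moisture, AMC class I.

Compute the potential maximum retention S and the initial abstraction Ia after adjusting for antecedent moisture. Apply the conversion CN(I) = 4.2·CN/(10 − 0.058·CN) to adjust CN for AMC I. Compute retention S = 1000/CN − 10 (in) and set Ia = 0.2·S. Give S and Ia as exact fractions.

S = 500/129 in ≈ 3.876 in; Ia = 100/129 in ≈ 0.775 in

CN(I) from CN(II)=86: (4.2·86)/(10 − 0.058·86) = 12900/179 ≈ 72.067
S = 1000/(12900/179) − 10 = 500/129 in ≈ 3.876 in
Initial abstraction Ia = S/5 = (500/129)/5 = 100/129 ≈ 0.775 in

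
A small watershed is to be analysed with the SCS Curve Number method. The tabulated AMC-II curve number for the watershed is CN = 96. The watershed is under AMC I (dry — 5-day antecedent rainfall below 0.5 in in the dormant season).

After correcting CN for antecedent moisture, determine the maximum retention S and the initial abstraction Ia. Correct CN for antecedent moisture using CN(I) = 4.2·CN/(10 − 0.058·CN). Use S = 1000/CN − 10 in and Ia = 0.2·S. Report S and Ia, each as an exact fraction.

Adjust CN=96 to AMC I: 4.2·96/(10 − 0.058·96) → (2016/5) ÷ (554/125) = 25200/277 ≈ 90.975
S = 1000/(25200/277) − 10 = 125/126 in ≈ 0.992 in
Ia = 0.2·(125/126) = 25/126 in ≈ 0.198 in

S = 125/126 in ≈ 0.992 in; Ia = 25/126 in ≈ 0.198 in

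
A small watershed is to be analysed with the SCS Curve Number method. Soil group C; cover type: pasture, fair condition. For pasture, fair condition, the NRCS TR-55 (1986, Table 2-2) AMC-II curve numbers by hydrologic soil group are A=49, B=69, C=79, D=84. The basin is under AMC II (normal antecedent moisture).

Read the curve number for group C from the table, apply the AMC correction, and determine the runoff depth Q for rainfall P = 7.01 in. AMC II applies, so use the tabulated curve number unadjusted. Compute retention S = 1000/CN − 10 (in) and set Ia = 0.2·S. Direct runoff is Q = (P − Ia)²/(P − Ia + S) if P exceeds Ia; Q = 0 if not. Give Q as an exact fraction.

Q = 2619290041/570214100 in ≈ 4.594 in

NRCS table: pasture, fair condition, soil group C → CN(II) = 79
CN(II) = 79; AMC II needs no correction.
Retention S: 1000/CN − 10 with CN=79.000 → S = 210/79 ≈ 2.658 in
Ia = 0.2·(210/79) = 42/79 in ≈ 0.532 in
P − Ia = 7.010 − 0.532 = 51179/7900 ≈ 6.478 in (> 0, runoff occurs)
Q: (51179/7900)² ÷ (72179/7900) = 2619290041/570214100 in (≈ 4.594 in)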